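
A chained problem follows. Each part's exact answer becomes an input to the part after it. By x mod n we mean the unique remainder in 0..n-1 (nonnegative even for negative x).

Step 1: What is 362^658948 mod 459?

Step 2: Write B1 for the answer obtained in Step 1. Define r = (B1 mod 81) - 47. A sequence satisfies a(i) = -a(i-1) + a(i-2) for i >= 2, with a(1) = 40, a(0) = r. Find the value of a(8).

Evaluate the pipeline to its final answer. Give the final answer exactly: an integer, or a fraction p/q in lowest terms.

Step 1: squarings mod 459: 362^1=362, 362^2=229, 362^4=115, 362^8=373, 362^16=52, 362^32=409, 362^64=205, 362^128=256, 362^256=358, 362^512=103, 362^1024=52, 362^2048=409, 362^4096=205, 362^8192=256, 362^16384=358, 362^32768=103, 362^65536=52, 362^131072=409, 362^262144=205, 362^524288=256; 362^658948 = 362^4 * 362^512 * 362^1024 * 362^2048 * 362^131072 * 362^524288 = 115 (mod 459); answer 115
Step 2: B1 = 115; r = -13; a(2) = -1*(40) + 1*(-13) = -53; iterating: a(2)=-53, a(3)=93, a(4)=-146, a(5)=239, a(6)=-385, a(7)=624, a(8)=-1009; answer -1009

-1009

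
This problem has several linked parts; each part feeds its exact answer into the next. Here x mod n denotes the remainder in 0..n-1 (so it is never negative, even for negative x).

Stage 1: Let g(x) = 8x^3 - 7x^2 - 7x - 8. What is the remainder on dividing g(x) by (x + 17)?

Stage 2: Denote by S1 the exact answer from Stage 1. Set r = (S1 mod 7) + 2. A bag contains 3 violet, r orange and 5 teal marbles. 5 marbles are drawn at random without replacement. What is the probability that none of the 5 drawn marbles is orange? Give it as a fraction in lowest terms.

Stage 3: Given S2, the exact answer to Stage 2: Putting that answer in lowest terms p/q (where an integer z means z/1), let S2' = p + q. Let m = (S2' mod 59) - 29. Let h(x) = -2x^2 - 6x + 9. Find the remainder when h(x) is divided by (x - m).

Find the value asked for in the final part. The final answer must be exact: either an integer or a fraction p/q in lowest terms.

Stage 1: remainder = value at the root: 8*(-17)^3 - 7*(-17)^2 - 7*(-17)^1 - 8 = (-39304) + (-2023) + (119) + (-8) = -41216; answer -41216
Stage 2: S1 = -41216; r = 2; total draws C(10,5) = 252; favorable C(8,5) = 56; P = 2/9; answer 2/9
Stage 3: S2 = 2/9; threaded value p + q = 11; m = -18; remainder = value at the root: -2*(-18)^2 - 6*(-18)^1 + 9 = (-648) + (108) + (9) = -531; answer -531

-531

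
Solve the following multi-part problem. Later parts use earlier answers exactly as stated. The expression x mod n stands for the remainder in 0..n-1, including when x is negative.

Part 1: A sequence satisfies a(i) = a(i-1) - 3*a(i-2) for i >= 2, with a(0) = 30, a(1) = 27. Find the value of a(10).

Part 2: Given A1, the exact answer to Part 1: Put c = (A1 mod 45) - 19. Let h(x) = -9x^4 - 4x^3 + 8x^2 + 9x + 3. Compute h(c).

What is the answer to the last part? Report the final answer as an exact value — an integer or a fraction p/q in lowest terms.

Part 1: a(2) = 1*(27) - 3*(30) = -63; iterating: a(2)=-63, a(3)=-144, a(4)=45, a(5)=477, a(6)=342, a(7)=-1089, a(8)=-2115, a(9)=1152, a(10)=7497; answer 7497
Part 2: A1 = 7497; c = 8; -9*(8)^4 - 4*(8)^3 + 8*(8)^2 + 9*(8)^1 + 3 = (-36864) + (-2048) + (512) + (72) + (3) = -38325; answer -38325

-38325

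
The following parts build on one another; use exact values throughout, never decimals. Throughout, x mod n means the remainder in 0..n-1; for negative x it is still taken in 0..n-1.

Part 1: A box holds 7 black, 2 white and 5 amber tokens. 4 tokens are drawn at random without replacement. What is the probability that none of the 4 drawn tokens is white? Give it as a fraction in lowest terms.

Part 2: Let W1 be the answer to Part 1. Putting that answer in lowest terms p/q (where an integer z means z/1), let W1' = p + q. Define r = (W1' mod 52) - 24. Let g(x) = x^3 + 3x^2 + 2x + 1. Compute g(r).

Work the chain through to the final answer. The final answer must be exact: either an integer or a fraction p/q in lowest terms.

Part 1: total draws C(14,4) = 1001; favorable C(12,4) = 495; P = 45/91; answer 45/91
Part 2: W1 = 45/91; threaded value p + q = 136; r = 8; 1*(8)^3 + 3*(8)^2 + 2*(8)^1 + 1 = (512) + (192) + (16) + (1) = 721; answer 721

721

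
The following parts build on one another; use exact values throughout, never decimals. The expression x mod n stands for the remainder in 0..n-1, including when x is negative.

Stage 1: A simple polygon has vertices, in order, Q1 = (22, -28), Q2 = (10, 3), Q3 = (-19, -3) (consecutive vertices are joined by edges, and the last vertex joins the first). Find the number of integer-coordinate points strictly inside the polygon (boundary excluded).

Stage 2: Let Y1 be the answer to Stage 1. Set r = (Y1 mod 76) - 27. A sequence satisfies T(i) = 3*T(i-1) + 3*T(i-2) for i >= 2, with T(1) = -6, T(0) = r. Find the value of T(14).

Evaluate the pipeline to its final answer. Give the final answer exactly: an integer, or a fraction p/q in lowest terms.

Stage 1: cross terms: (22*3 - 10*-28)=346, (10*-3 - -19*3)=27, (-19*-28 - 22*-3)=598; twice the area = |971| = 971; area = 971/2; boundary points = 1 + 1 + 1 = 3; strictly interior points = area - boundary/2 + 1 = 485; answer 485
Stage 2: Y1 = 485; r = 2; T(2) = 3*(-6) + 3*(2) = -12; iterating: T(2)=-12, T(3)=-54, T(4)=-198, T(5)=-756, T(6)=-2862, T(7)=-10854, T(8)=-41148, T(9)=-156006, T(10)=-591462, T(11)=-2242404, T(12)=-8501598, T(13)=-32232006, T(14)=-122200812; answer -122200812

-122200812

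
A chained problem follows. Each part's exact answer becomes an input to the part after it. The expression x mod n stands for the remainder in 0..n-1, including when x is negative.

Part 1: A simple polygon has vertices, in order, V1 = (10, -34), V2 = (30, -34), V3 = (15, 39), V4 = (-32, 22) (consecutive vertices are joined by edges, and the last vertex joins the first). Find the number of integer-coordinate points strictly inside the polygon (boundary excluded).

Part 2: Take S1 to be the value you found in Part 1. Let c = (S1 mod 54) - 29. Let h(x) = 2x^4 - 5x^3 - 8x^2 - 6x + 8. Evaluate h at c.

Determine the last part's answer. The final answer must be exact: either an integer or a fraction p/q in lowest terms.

Part 1: cross terms: (10*-34 - 30*-34)=680, (30*39 - 15*-34)=1680, (15*22 - -32*39)=1578, (-32*-34 - 10*22)=868; twice the area = |4806| = 4806; area = 2403; boundary points = 20 + 1 + 1 + 14 = 36; strictly interior points = area - boundary/2 + 1 = 2386; answer 2386
Part 2: S1 = 2386; c = -19; 2*(-19)^4 - 5*(-19)^3 - 8*(-19)^2 - 6*(-19)^1 + 8 = (260642) + (34295) + (-2888) + (114) + (8) = 292171; answer 292171

292171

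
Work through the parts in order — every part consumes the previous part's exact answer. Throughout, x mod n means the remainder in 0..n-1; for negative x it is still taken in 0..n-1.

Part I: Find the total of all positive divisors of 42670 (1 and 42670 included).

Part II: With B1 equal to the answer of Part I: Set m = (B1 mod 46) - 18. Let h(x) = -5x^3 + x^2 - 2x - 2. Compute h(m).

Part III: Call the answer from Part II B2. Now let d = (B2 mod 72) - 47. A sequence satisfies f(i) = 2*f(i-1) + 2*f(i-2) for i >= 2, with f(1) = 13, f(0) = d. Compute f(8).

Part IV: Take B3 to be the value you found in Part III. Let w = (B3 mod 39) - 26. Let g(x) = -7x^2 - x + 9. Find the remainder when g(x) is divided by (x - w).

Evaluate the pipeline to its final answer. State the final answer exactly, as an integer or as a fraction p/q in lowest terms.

Part I: 42670 = 2 * 5 * 17 * 251; sigma = (1 + 2) * (1 + 5) * (1 + 17) * (1 + 251) = 3 * 6 * 18 * 252 = 81648; answer 81648
Part II: B1 = 81648; m = 26; -5*(26)^3 + 1*(26)^2 - 2*(26)^1 - 2 = (-87880) + (676) + (-52) + (-2) = -87258; answer -87258
Part III: B2 = -87258; d = -41; f(2) = 2*(13) + 2*(-41) = -56; iterating: f(2)=-56, f(3)=-86, f(4)=-284, f(5)=-740, f(6)=-2048, f(7)=-5576, f(8)=-15248; answer -15248
Part IV: B3 = -15248; w = -25; remainder = value at the root: -7*(-25)^2 - 1*(-25)^1 + 9 = (-4375) + (25) + (9) = -4341; answer -4341

-4341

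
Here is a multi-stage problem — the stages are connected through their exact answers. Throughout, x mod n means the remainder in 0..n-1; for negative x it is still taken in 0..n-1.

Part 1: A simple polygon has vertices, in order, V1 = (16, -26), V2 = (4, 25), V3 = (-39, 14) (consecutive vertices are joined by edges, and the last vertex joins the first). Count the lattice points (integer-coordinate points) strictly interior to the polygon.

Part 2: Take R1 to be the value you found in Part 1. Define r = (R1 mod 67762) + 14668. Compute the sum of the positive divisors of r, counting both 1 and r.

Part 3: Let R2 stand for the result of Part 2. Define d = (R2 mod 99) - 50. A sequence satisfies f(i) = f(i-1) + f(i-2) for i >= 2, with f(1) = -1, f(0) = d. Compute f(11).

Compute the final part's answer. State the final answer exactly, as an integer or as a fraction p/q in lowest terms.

Part 1: cross terms: (16*25 - 4*-26)=504, (4*14 - -39*25)=1031, (-39*-26 - 16*14)=790; twice the area = |2325| = 2325; area = 2325/2; boundary points = 3 + 1 + 5 = 9; strictly interior points = area - boundary/2 + 1 = 1159; answer 1159
Part 2: R1 = 1159; r = 15827; 15827 = 7^2 * 17 * 19; sigma = (1 + 7 + 49) * (1 + 17) * (1 + 19) = 57 * 18 * 20 = 20520; answer 20520
Part 3: R2 = 20520; d = -23; f(2) = 1*(-1) + 1*(-23) = -24; iterating: f(2)=-24, f(3)=-25, f(4)=-49, f(5)=-74, f(6)=-123, f(7)=-197, f(8)=-320, f(9)=-517, f(10)=-837, f(11)=-1354; answer -1354

-1354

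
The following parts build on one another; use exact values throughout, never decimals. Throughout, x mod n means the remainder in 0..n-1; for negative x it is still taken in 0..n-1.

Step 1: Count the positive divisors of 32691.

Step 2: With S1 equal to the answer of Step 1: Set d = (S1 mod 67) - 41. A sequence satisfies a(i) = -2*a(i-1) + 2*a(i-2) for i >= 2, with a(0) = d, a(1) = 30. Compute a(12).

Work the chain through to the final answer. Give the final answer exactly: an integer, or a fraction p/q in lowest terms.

Step 1: 32691 = 3 * 17 * 641; number of divisors = (1+1) * (1+1) * (1+1) = 8; answer 8
Step 2: S1 = 8; d = -33; a(2) = -2*(30) + 2*(-33) = -126; iterating: a(2)=-126, a(3)=312, a(4)=-876, a(5)=2376, a(6)=-6504, a(7)=17760, a(8)=-48528, a(9)=132576, a(10)=-362208, a(11)=989568, a(12)=-2703552; answer -2703552

-2703552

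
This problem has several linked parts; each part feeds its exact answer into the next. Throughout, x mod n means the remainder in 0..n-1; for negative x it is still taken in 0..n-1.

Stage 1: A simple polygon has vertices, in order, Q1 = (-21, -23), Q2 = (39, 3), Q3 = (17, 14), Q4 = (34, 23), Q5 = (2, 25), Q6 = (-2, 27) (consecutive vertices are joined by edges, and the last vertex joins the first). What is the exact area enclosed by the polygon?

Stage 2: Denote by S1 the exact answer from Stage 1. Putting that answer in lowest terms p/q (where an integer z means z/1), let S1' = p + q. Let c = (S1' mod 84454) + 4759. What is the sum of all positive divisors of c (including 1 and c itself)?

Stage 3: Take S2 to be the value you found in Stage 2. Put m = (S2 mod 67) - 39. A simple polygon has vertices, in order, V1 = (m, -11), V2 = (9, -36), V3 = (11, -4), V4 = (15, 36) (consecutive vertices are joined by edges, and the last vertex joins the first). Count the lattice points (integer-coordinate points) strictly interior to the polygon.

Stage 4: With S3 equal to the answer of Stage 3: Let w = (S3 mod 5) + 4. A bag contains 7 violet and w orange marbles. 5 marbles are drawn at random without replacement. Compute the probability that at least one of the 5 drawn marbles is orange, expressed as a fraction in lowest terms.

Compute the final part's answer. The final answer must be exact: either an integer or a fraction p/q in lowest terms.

21/22

Stage 1: cross terms: (-21*3 - 39*-23)=834, (39*14 - 17*3)=495, (17*23 - 34*14)=-85, (34*25 - 2*23)=804, (2*27 - -2*25)=104, (-2*-23 - -21*27)=613; twice the area = |2765| = 2765; area = 2765/2; answer 2765/2
Stage 2: S1 = 2765/2; threaded value p + q = 2767; c = 7526; 7526 = 2 * 53 * 71; sigma = (1 + 2) * (1 + 53) * (1 + 71) = 3 * 54 * 72 = 11664; answer 11664
Stage 3: S2 = 11664; m = -33; cross terms: (-33*-36 - 9*-11)=1287, (9*-4 - 11*-36)=360, (11*36 - 15*-4)=456, (15*-11 - -33*36)=1023; twice the area = |3126| = 3126; area = 1563; boundary points = 1 + 2 + 4 + 1 = 8; strictly interior points = area - boundary/2 + 1 = 1560; answer 1560
Stage 4: S3 = 1560; w = 4; total draws C(11,5) = 462; complement C(7,5) = 21; favorable 462 - 21 = 441; P = 21/22; answer 21/22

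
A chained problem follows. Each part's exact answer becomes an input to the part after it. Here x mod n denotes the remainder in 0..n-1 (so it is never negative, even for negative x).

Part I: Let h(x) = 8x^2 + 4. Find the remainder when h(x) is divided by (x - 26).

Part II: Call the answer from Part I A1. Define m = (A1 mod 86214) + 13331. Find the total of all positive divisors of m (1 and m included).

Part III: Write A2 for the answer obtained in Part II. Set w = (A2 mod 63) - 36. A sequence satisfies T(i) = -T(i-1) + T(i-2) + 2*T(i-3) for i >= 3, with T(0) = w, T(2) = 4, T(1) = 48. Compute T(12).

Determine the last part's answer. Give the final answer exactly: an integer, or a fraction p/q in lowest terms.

-278

Part I: remainder = value at the root: 8*(26)^2 + 4 = (5408) + (4) = 5412; answer 5412
Part II: A1 = 5412; m = 18743; 18743 is prime, so its only divisors are 1 and 18743; sigma = 1 + 18743 = 18744; answer 18744
Part III: A2 = 18744; w = -3; T(3) = -1*(4) + 1*(48) + 2*(-3) = 38; iterating: T(3)=38, T(4)=62, T(5)=-16, T(6)=154, T(7)=-46, T(8)=168, T(9)=94, T(10)=-18, T(11)=448, T(12)=-278; answer -278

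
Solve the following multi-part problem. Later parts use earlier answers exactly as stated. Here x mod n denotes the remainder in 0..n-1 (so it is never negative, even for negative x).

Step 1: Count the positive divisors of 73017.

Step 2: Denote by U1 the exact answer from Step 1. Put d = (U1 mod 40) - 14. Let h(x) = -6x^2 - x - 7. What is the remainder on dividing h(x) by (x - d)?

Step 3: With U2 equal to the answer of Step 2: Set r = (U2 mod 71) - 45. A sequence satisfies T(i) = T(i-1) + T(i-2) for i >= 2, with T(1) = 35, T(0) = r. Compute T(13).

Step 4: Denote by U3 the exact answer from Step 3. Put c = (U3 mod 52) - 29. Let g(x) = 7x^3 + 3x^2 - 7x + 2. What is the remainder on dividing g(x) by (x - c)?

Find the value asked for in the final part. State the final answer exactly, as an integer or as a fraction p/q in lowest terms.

Step 1: 73017 = 3^2 * 7 * 19 * 61; number of divisors = (2+1) * (1+1) * (1+1) * (1+1) = 24; answer 24
Step 2: U1 = 24; d = 10; remainder = value at the root: -6*(10)^2 - 1*(10)^1 - 7 = (-600) + (-10) + (-7) = -617; answer -617
Step 3: U2 = -617; r = -23; T(2) = 1*(35) + 1*(-23) = 12; iterating: T(2)=12, T(3)=47, T(4)=59, T(5)=106, T(6)=165, T(7)=271, T(8)=436, T(9)=707, T(10)=1143, T(11)=1850, T(12)=2993, T(13)=4843; answer 4843
Step 4: U3 = 4843; c = -22; remainder = value at the root: 7*(-22)^3 + 3*(-22)^2 - 7*(-22)^1 + 2 = (-74536) + (1452) + (154) + (2) = -72928; answer -72928

-72928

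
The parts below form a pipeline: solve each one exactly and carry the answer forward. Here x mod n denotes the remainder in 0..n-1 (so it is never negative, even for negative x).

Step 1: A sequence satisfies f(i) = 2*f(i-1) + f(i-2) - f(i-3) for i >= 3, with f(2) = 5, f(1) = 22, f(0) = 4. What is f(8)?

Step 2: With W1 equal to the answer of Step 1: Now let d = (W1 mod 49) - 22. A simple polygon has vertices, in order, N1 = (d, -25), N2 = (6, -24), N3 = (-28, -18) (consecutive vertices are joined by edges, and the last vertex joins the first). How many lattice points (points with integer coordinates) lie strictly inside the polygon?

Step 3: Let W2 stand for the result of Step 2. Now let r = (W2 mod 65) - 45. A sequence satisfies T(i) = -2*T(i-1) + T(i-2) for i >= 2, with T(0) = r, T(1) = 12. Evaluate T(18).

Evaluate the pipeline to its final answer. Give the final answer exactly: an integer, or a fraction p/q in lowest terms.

-78398080

Step 1: f(3) = 2*(5) + 1*(22) - 1*(4) = 28; iterating: f(3)=28, f(4)=39, f(5)=101, f(6)=213, f(7)=488, f(8)=1088; answer 1088
Step 2: W1 = 1088; d = -12; cross terms: (-12*-24 - 6*-25)=438, (6*-18 - -28*-24)=-780, (-28*-25 - -12*-18)=484; twice the area = |142| = 142; area = 71; boundary points = 1 + 2 + 1 = 4; strictly interior points = area - boundary/2 + 1 = 70; answer 70
Step 3: W2 = 70; r = -40; T(2) = -2*(12) + 1*(-40) = -64; iterating: T(2)=-64, T(3)=140, T(4)=-344, T(5)=828, T(6)=-2000, T(7)=4828, T(8)=-11656, T(9)=28140, T(10)=-67936, T(11)=164012, T(12)=-395960, T(13)=955932, T(14)=-2307824, T(15)=5571580, T(16)=-13450984, T(17)=32473548, T(18)=-78398080; answer -78398080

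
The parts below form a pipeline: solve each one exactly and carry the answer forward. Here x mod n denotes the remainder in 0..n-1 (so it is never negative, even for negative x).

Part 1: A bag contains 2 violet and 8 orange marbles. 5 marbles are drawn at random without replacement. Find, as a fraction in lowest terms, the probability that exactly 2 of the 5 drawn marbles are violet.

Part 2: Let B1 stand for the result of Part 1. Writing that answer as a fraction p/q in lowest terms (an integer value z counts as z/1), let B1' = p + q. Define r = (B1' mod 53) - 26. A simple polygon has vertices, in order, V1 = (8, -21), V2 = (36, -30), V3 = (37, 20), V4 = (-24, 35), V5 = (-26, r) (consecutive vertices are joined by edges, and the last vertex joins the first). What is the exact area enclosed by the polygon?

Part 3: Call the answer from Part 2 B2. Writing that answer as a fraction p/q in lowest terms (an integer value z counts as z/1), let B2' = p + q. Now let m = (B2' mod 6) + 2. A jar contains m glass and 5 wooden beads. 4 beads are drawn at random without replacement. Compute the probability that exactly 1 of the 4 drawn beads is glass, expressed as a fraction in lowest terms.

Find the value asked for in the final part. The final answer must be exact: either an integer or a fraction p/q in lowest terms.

14/99

Part 1: total draws C(10,5) = 252; favorable C(2,2)*C(8,3) = 56; P = 2/9; answer 2/9
Part 2: B1 = 2/9; threaded value p + q = 11; r = -15; cross terms: (8*-30 - 36*-21)=516, (36*20 - 37*-30)=1830, (37*35 - -24*20)=1775, (-24*-15 - -26*35)=1270, (-26*-21 - 8*-15)=666; twice the area = |6057| = 6057; area = 6057/2; answer 6057/2
Part 3: B2 = 6057/2; threaded value p + q = 6059; m = 7; total draws C(12,4) = 495; favorable C(7,1)*C(5,3) = 70; P = 14/99; answer 14/99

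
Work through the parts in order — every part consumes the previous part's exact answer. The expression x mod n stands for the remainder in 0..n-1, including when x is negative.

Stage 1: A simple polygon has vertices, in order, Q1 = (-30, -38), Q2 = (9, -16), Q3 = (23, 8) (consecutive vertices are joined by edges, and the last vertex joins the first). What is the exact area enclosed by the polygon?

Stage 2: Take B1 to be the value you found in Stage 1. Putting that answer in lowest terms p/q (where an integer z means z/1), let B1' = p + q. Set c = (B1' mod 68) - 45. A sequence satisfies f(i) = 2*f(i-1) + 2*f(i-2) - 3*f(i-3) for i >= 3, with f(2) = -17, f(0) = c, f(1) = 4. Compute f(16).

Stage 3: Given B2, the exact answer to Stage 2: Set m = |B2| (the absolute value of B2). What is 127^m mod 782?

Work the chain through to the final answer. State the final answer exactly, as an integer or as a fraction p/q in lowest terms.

123

Stage 1: cross terms: (-30*-16 - 9*-38)=822, (9*8 - 23*-16)=440, (23*-38 - -30*8)=-634; twice the area = |628| = 628; area = 314; answer 314
Stage 2: B1 = 314; threaded value p + q = 315; c = -2; f(3) = 2*(-17) + 2*(4) - 3*(-2) = -20; iterating: f(3)=-20, f(4)=-86, f(5)=-161, f(6)=-434, f(7)=-932, f(8)=-2249, f(9)=-5060, f(10)=-11822, f(11)=-27017, f(12)=-62498, f(13)=-143564, f(14)=-331073, f(15)=-761780, f(16)=-1755014; answer -1755014
Stage 3: B2 = -1755014; m = 1755014; squarings mod 782: 127^1=127, 127^2=489, 127^4=611, 127^8=307, 127^16=409, 127^32=715, 127^64=579, 127^128=545, 127^256=647, 127^512=239, 127^1024=35, 127^2048=443, 127^4096=749, 127^8192=307, 127^16384=409, 127^32768=715, 127^65536=579, 127^131072=545, 127^262144=647, 127^524288=239, 127^1048576=35; 127^1755014 = 127^2 * 127^4 * 127^128 * 127^256 * 127^512 * 127^1024 * 127^16384 * 127^32768 * 127^131072 * 127^524288 * 127^1048576 = 123 (mod 782); answer 123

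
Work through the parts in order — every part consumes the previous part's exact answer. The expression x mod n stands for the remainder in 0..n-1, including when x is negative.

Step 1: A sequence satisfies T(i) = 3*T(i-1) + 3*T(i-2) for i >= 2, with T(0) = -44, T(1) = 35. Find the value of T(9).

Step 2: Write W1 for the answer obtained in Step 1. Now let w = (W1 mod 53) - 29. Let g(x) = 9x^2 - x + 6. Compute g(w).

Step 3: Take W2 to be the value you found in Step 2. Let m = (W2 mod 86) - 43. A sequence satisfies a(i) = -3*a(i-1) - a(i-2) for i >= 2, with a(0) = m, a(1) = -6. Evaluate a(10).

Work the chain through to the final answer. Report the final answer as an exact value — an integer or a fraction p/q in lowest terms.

Step 1: T(2) = 3*(35) + 3*(-44) = -27; iterating: T(2)=-27, T(3)=24, T(4)=-9, T(5)=45, T(6)=108, T(7)=459, T(8)=1701, T(9)=6480; answer 6480
Step 2: W1 = 6480; w = -15; 9*(-15)^2 - 1*(-15)^1 + 6 = (2025) + (15) + (6) = 2046; answer 2046
Step 3: W2 = 2046; m = 25; a(2) = -3*(-6) - 1*(25) = -7; iterating: a(2)=-7, a(3)=27, a(4)=-74, a(5)=195, a(6)=-511, a(7)=1338, a(8)=-3503, a(9)=9171, a(10)=-24010; answer -24010

-24010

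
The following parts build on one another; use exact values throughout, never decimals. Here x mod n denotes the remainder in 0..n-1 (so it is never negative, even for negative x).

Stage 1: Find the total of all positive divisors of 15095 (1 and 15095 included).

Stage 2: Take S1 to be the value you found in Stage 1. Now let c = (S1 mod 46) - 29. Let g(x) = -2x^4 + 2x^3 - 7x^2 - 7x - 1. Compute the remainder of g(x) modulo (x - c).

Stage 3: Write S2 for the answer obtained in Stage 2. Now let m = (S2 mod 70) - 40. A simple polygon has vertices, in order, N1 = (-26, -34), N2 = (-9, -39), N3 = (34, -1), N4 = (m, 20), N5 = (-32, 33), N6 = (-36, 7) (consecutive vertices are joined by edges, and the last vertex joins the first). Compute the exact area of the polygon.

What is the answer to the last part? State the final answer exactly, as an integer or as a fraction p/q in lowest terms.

5631/2

Stage 1: 15095 = 5 * 3019; sigma = (1 + 5) * (1 + 3019) = 6 * 3020 = 18120; answer 18120
Stage 2: S1 = 18120; c = 13; remainder = value at the root: -2*(13)^4 + 2*(13)^3 - 7*(13)^2 - 7*(13)^1 - 1 = (-57122) + (4394) + (-1183) + (-91) + (-1) = -54003; answer -54003
Stage 3: S2 = -54003; m = -3; cross terms: (-26*-39 - -9*-34)=708, (-9*-1 - 34*-39)=1335, (34*20 - -3*-1)=677, (-3*33 - -32*20)=541, (-32*7 - -36*33)=964, (-36*-34 - -26*7)=1406; twice the area = |5631| = 5631; area = 5631/2; answer 5631/2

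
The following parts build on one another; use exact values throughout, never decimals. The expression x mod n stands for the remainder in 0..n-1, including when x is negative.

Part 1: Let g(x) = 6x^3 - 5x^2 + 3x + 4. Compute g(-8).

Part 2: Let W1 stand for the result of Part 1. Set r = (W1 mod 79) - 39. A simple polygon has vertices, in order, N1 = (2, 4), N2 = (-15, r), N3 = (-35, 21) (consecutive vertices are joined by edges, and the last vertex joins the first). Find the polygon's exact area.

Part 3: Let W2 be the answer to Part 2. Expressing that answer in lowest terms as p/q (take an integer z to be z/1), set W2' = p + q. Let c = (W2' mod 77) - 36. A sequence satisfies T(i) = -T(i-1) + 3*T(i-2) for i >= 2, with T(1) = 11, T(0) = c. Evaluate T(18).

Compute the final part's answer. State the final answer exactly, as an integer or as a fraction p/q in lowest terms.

-36470126

Part 1: 6*(-8)^3 - 5*(-8)^2 + 3*(-8)^1 + 4 = (-3072) + (-320) + (-24) + (4) = -3412; answer -3412
Part 2: W1 = -3412; r = 25; cross terms: (2*25 - -15*4)=110, (-15*21 - -35*25)=560, (-35*4 - 2*21)=-182; twice the area = |488| = 488; area = 244; answer 244
Part 3: W2 = 244; threaded value p + q = 245; c = -22; T(2) = -1*(11) + 3*(-22) = -77; iterating: T(2)=-77, T(3)=110, T(4)=-341, T(5)=671, T(6)=-1694, T(7)=3707, T(8)=-8789, T(9)=19910, T(10)=-46277, T(11)=106007, T(12)=-244838, T(13)=562859, T(14)=-1297373, T(15)=2985950, T(16)=-6878069, T(17)=15835919, T(18)=-36470126; answer -36470126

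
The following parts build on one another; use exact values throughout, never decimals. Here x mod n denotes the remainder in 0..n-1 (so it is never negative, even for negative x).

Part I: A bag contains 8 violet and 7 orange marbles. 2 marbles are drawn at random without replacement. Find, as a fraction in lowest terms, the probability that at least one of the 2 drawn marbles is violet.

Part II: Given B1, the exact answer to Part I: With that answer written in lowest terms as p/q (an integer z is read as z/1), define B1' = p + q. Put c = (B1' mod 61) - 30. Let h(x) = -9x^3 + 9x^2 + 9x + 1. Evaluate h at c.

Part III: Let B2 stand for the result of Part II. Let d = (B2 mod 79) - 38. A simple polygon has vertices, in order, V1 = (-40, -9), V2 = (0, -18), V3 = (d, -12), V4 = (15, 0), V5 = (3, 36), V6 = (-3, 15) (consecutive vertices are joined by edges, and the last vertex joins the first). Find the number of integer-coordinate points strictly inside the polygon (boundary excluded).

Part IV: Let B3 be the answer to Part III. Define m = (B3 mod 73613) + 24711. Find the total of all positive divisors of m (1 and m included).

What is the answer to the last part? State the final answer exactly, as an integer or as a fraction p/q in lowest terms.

Part I: total draws C(15,2) = 105; complement C(7,2) = 21; favorable 105 - 21 = 84; P = 4/5; answer 4/5
Part II: B1 = 4/5; threaded value p + q = 9; c = -21; -9*(-21)^3 + 9*(-21)^2 + 9*(-21)^1 + 1 = (83349) + (3969) + (-189) + (1) = 87130; answer 87130
Part III: B2 = 87130; d = 34; cross terms: (-40*-18 - 0*-9)=720, (0*-12 - 34*-18)=612, (34*0 - 15*-12)=180, (15*36 - 3*0)=540, (3*15 - -3*36)=153, (-3*-9 - -40*15)=627; twice the area = |2832| = 2832; area = 1416; boundary points = 1 + 2 + 1 + 12 + 3 + 1 = 20; strictly interior points = area - boundary/2 + 1 = 1407; answer 1407
Part IV: B3 = 1407; m = 26118; 26118 = 2 * 3^2 * 1451; sigma = (1 + 2) * (1 + 3 + 9) * (1 + 1451) = 3 * 13 * 1452 = 56628; answer 56628

56628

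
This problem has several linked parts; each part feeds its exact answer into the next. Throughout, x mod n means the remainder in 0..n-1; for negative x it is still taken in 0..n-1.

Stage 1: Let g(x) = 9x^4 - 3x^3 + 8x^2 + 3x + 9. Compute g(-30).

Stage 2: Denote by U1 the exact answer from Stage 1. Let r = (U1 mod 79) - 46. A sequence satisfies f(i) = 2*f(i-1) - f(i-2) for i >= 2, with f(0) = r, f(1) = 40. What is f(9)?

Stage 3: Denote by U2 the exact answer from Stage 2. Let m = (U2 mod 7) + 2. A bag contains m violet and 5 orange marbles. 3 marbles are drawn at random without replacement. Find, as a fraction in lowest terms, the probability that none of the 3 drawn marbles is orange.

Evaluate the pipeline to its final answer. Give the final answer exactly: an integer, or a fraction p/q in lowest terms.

Stage 1: 9*(-30)^4 - 3*(-30)^3 + 8*(-30)^2 + 3*(-30)^1 + 9 = (7290000) + (81000) + (7200) + (-90) + (9) = 7378119; answer 7378119
Stage 2: U1 = 7378119; r = 26; f(2) = 2*(40) - 1*(26) = 54; iterating: f(2)=54, f(3)=68, f(4)=82, f(5)=96, f(6)=110, f(7)=124, f(8)=138, f(9)=152; answer 152
Stage 3: U2 = 152; m = 7; total draws C(12,3) = 220; favorable C(7,3) = 35; P = 7/44; answer 7/44

7/44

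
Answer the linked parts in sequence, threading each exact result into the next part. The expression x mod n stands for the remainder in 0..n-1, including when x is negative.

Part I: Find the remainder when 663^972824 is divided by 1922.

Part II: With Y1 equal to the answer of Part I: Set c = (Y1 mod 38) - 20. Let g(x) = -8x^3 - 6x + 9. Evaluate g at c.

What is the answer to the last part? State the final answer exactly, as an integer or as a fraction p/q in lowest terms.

5895

Part I: squarings mod 1922: 663^1=663, 663^2=1353, 663^4=865, 663^8=567, 663^16=515, 663^32=1911, 663^64=121, 663^128=1187, 663^256=143, 663^512=1229, 663^1024=1671, 663^2048=1497, 663^4096=1879, 663^8192=1849, 663^16384=1485, 663^32768=691, 663^65536=825, 663^131072=237, 663^262144=431, 663^524288=1249; 663^972824 = 663^8 * 663^16 * 663^2048 * 663^4096 * 663^16384 * 663^32768 * 663^131072 * 663^262144 * 663^524288 = 49 (mod 1922); answer 49
Part II: Y1 = 49; c = -9; -8*(-9)^3 - 6*(-9)^1 + 9 = (5832) + (54) + (9) = 5895; answer 5895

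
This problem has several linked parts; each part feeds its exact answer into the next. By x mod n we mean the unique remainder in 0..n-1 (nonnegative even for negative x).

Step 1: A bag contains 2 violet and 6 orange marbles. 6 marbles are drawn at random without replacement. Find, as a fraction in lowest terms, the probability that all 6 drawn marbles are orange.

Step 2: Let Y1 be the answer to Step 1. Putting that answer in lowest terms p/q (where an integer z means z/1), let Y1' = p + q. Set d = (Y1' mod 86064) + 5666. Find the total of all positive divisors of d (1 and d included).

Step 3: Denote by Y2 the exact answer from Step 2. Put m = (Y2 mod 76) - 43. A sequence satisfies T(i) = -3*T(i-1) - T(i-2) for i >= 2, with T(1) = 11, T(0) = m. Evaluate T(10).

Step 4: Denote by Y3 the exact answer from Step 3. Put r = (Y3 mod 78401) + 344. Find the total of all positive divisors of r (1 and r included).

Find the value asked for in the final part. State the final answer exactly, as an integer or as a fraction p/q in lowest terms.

Step 1: total draws C(8,6) = 28; favorable C(6,6) = 1; P = 1/28; answer 1/28
Step 2: Y1 = 1/28; threaded value p + q = 29; d = 5695; 5695 = 5 * 17 * 67; sigma = (1 + 5) * (1 + 17) * (1 + 67) = 6 * 18 * 68 = 7344; answer 7344
Step 3: Y2 = 7344; m = 5; T(2) = -3*(11) - 1*(5) = -38; iterating: T(2)=-38, T(3)=103, T(4)=-271, T(5)=710, T(6)=-1859, T(7)=4867, T(8)=-12742, T(9)=33359, T(10)=-87335; answer -87335
Step 4: Y3 = -87335; r = 69811; 69811 = 7 * 9973; sigma = (1 + 7) * (1 + 9973) = 8 * 9974 = 79792; answer 79792

79792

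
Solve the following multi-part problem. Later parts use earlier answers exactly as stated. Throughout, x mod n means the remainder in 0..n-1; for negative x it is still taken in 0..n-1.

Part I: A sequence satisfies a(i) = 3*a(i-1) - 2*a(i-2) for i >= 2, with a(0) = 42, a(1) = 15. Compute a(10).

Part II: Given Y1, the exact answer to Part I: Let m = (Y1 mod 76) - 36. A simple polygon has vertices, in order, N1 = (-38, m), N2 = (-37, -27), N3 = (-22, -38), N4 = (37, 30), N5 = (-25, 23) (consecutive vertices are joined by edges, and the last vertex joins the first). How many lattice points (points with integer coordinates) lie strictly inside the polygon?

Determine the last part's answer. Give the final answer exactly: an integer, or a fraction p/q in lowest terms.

2366

Part I: a(2) = 3*(15) - 2*(42) = -39; iterating: a(2)=-39, a(3)=-147, a(4)=-363, a(5)=-795, a(6)=-1659, a(7)=-3387, a(8)=-6843, a(9)=-13755, a(10)=-27579; answer -27579
Part II: Y1 = -27579; m = -27; cross terms: (-38*-27 - -37*-27)=27, (-37*-38 - -22*-27)=812, (-22*30 - 37*-38)=746, (37*23 - -25*30)=1601, (-25*-27 - -38*23)=1549; twice the area = |4735| = 4735; area = 4735/2; boundary points = 1 + 1 + 1 + 1 + 1 = 5; strictly interior points = area - boundary/2 + 1 = 2366; answer 2366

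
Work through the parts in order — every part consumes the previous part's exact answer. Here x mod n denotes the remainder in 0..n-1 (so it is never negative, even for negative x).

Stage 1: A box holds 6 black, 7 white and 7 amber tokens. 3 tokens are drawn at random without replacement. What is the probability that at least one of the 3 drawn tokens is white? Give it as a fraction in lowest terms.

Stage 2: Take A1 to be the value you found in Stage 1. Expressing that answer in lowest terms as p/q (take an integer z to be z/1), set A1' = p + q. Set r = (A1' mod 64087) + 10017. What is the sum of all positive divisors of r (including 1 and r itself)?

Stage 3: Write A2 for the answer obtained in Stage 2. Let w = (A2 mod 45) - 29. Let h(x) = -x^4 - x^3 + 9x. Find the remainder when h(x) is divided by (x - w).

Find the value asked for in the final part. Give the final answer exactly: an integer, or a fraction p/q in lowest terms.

Stage 1: total draws C(20,3) = 1140; complement C(13,3) = 286; favorable 1140 - 286 = 854; P = 427/570; answer 427/570
Stage 2: A1 = 427/570; threaded value p + q = 997; r = 11014; 11014 = 2 * 5507; sigma = (1 + 2) * (1 + 5507) = 3 * 5508 = 16524; answer 16524
Stage 3: A2 = 16524; w = -20; remainder = value at the root: -1*(-20)^4 - 1*(-20)^3 + 9*(-20)^1 = (-160000) + (8000) + (-180) = -152180; answer -152180

-152180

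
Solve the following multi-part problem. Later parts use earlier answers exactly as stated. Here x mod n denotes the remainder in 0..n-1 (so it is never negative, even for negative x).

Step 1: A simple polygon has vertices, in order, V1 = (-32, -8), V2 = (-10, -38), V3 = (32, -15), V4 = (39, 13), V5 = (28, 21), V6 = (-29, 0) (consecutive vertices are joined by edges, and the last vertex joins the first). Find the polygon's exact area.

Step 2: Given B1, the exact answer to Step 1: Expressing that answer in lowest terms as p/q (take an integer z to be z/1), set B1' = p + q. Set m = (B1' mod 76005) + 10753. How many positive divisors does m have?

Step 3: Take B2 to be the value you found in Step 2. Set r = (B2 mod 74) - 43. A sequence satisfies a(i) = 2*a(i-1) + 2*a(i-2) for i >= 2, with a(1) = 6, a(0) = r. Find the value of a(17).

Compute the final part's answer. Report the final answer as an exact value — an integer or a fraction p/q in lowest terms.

Step 1: cross terms: (-32*-38 - -10*-8)=1136, (-10*-15 - 32*-38)=1366, (32*13 - 39*-15)=1001, (39*21 - 28*13)=455, (28*0 - -29*21)=609, (-29*-8 - -32*0)=232; twice the area = |4799| = 4799; area = 4799/2; answer 4799/2
Step 2: B1 = 4799/2; threaded value p + q = 4801; m = 15554; 15554 = 2 * 7 * 11 * 101; number of divisors = (1+1) * (1+1) * (1+1) * (1+1) = 16; answer 16
Step 3: B2 = 16; r = -27; a(2) = 2*(6) + 2*(-27) = -42; iterating: a(2)=-42, a(3)=-72, a(4)=-228, a(5)=-600, a(6)=-1656, a(7)=-4512, a(8)=-12336, a(9)=-33696, a(10)=-92064, a(11)=-251520, a(12)=-687168, a(13)=-1877376, a(14)=-5129088, a(15)=-14012928, a(16)=-38284032, a(17)=-104593920; answer -104593920

-104593920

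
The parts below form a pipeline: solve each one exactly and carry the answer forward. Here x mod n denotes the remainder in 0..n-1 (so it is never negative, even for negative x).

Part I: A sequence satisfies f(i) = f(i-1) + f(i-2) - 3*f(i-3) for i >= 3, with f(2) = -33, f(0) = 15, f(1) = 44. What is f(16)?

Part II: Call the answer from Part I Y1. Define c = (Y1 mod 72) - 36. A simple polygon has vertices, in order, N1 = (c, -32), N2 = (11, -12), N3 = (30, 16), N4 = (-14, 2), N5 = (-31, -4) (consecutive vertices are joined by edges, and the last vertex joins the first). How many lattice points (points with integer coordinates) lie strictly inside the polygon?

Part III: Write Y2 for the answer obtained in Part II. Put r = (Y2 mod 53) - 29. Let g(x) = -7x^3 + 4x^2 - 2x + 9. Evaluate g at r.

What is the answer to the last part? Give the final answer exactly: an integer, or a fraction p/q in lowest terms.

Part I: f(3) = 1*(-33) + 1*(44) - 3*(15) = -34; iterating: f(3)=-34, f(4)=-199, f(5)=-134, f(6)=-231, f(7)=232, f(8)=403, f(9)=1328, f(10)=1035, f(11)=1154, f(12)=-1795, f(13)=-3746, f(14)=-9003, f(15)=-7364, f(16)=-5129; answer -5129
Part II: Y1 = -5129; c = 19; cross terms: (19*-12 - 11*-32)=124, (11*16 - 30*-12)=536, (30*2 - -14*16)=284, (-14*-4 - -31*2)=118, (-31*-32 - 19*-4)=1068; twice the area = |2130| = 2130; area = 1065; boundary points = 4 + 1 + 2 + 1 + 2 = 10; strictly interior points = area - boundary/2 + 1 = 1061; answer 1061
Part III: Y2 = 1061; r = -28; -7*(-28)^3 + 4*(-28)^2 - 2*(-28)^1 + 9 = (153664) + (3136) + (56) + (9) = 156865; answer 156865

156865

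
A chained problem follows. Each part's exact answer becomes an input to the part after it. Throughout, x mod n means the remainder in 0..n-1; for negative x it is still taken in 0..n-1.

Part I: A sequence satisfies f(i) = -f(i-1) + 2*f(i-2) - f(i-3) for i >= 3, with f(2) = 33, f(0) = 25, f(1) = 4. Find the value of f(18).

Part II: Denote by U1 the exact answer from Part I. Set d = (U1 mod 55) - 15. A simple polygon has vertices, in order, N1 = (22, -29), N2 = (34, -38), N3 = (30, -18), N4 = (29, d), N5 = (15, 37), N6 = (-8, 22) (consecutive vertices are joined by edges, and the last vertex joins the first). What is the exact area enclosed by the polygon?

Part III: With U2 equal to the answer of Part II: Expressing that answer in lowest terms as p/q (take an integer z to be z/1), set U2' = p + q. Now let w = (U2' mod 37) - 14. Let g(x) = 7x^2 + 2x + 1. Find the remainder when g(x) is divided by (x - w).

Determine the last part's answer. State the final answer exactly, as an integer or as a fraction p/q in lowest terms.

Part I: f(3) = -1*(33) + 2*(4) - 1*(25) = -50; iterating: f(3)=-50, f(4)=112, f(5)=-245, f(6)=519, f(7)=-1121, f(8)=2404, f(9)=-5165, f(10)=11094, f(11)=-23828, f(12)=51181, f(13)=-109931, f(14)=236121, f(15)=-507164, f(16)=1089337, f(17)=-2339786, f(18)=5025624; answer 5025624
Part II: U1 = 5025624; d = 39; cross terms: (22*-38 - 34*-29)=150, (34*-18 - 30*-38)=528, (30*39 - 29*-18)=1692, (29*37 - 15*39)=488, (15*22 - -8*37)=626, (-8*-29 - 22*22)=-252; twice the area = |3232| = 3232; area = 1616; answer 1616
Part III: U2 = 1616; threaded value p + q = 1617; w = 12; remainder = value at the root: 7*(12)^2 + 2*(12)^1 + 1 = (1008) + (24) + (1) = 1033; answer 1033

1033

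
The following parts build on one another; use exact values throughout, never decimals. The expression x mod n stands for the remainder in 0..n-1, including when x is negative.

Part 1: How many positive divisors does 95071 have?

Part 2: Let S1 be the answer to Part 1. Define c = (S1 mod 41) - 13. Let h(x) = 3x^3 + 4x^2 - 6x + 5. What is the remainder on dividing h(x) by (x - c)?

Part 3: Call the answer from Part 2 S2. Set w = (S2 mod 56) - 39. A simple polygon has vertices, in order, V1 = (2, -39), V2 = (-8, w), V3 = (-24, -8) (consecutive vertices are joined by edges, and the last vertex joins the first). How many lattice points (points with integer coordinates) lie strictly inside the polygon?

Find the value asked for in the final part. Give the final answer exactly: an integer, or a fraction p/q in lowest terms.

Part 1: 95071 is prime, so its only divisors are 1 and 95071; count = 2; answer 2
Part 2: S1 = 2; c = -11; remainder = value at the root: 3*(-11)^3 + 4*(-11)^2 - 6*(-11)^1 + 5 = (-3993) + (484) + (66) + (5) = -3438; answer -3438
Part 3: S2 = -3438; w = -5; cross terms: (2*-5 - -8*-39)=-322, (-8*-8 - -24*-5)=-56, (-24*-39 - 2*-8)=952; twice the area = |574| = 574; area = 287; boundary points = 2 + 1 + 1 = 4; strictly interior points = area - boundary/2 + 1 = 286; answer 286

286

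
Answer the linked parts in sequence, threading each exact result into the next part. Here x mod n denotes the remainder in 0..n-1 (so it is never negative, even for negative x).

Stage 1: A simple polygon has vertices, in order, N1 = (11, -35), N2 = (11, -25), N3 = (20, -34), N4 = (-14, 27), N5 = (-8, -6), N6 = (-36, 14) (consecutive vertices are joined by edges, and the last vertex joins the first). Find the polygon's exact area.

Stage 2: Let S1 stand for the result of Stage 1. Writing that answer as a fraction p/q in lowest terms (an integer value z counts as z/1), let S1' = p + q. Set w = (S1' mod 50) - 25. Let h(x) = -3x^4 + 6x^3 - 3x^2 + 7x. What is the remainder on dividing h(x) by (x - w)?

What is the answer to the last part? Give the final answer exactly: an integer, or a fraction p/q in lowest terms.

Stage 1: cross terms: (11*-25 - 11*-35)=110, (11*-34 - 20*-25)=126, (20*27 - -14*-34)=64, (-14*-6 - -8*27)=300, (-8*14 - -36*-6)=-328, (-36*-35 - 11*14)=1106; twice the area = |1378| = 1378; area = 689; answer 689
Stage 2: S1 = 689; threaded value p + q = 690; w = 15; remainder = value at the root: -3*(15)^4 + 6*(15)^3 - 3*(15)^2 + 7*(15)^1 = (-151875) + (20250) + (-675) + (105) = -132195; answer -132195

-132195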